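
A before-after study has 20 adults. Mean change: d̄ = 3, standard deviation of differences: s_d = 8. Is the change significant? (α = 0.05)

t = d̄/(s_d/√n) = 3/(8/√20) = 1.677. df = 19, critical t = ±2.093. Fail to reject H₀.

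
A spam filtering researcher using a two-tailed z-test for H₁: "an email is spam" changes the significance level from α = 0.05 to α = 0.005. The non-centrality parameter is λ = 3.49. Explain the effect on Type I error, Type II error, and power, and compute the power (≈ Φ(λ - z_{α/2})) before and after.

Decreasing α from 0.05 to 0.005:
• Type I error rate decreases (α is the Type I rate by definition).
• Critical value moves from z_{α/2} = 1.96 to 2.807, so power = Φ(λ - z_{α/2}) goes from Φ(3.49 - 1.96) = 0.937 to Φ(3.49 - 2.807) = 0.753.
• Type II error rate β = 1 - power therefore increases (0.063 → 0.247).
Appropriate when false positives are costly — here, a legitimate email is sent to the spam folder and the user misses it.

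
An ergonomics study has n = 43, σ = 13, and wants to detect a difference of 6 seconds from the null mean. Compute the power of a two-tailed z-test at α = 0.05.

SE = σ/√n = 13/√43 = 1.982. Non-centrality λ = d/SE = 6/1.982 = 3.027. Power ≈ Φ(λ - z_{α/2}) = Φ(3.027 - 1.96) = Φ(1.067) = 0.857.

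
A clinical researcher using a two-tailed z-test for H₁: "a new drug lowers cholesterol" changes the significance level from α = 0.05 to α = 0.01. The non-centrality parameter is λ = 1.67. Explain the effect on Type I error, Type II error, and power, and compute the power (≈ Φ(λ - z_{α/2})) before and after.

Decreasing α from 0.05 to 0.01:
• Type I error rate decreases (α is the Type I rate by definition).
• Critical value moves from z_{α/2} = 1.96 to 2.576, so power = Φ(λ - z_{α/2}) goes from Φ(1.67 - 1.96) = 0.386 to Φ(1.67 - 2.576) = 0.182.
• Type II error rate β = 1 - power therefore increases (0.614 → 0.818).
Appropriate when false positives are costly — here, approving an ineffective drug — patients take a useless medication and may skip effective alternatives.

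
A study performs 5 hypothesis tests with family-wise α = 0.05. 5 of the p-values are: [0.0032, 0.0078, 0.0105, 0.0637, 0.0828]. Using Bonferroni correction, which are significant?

Bonferroni α = 0.05/5 = 0.01. Significant p-values: [0.0032, 0.0078]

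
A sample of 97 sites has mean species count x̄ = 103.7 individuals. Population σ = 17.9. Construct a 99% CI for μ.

CI = x̄ ± z*(σ/√n) = 103.7 ± 2.576(17.9/√97) = 103.7 ± 4.68 = (99.02, 108.38)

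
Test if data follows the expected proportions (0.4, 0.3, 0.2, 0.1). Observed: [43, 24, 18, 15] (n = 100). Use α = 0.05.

Expected: [40.0, 30.0, 20.0, 10.0]. χ² = 4.125. df = 3, critical = 7.815. Fail to reject H₀.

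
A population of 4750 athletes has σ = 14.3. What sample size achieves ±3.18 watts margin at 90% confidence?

Without FPC: n₀ = (1.645×14.3/3.18)² = 54.72. With FPC: n = n₀N/(n₀+N-1) = 54.1 → n = 55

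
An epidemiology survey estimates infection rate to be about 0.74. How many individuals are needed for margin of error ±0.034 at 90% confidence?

n = z²p(1-p)/E² = 1.645²×0.74×0.26/0.034² = 450.4 → n = 451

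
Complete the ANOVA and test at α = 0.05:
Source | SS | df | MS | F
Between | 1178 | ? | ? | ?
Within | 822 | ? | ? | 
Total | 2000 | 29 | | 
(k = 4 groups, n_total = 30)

df_between = 3, df_within = 26. MS_between = 392.67, MS_within = 31.62. F = 12.42, F_crit ≈ 2.975. Reject H₀.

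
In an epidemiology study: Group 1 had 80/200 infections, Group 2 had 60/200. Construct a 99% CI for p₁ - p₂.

p̂₁ = 0.4, p̂₂ = 0.3. Difference = 0.1. CI = (-0.022, 0.222)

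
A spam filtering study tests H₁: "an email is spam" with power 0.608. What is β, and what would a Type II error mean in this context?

β = 1 - power = 1 - 0.608 = 0.392. A Type II error is failing to reject H₀ when H₀ is false (false negative) — here, failing to conclude that an email is spam when in fact it is true. Consequence: a spam email lands in the inbox.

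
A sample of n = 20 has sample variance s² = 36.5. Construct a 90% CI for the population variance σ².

df = 19. χ²_{0.05} = 30.144, χ²_{0.95} = 10.117. CI for σ² = ((n-1)s²/χ²_{α/2}, (n-1)s²/χ²_{1-α/2}) = (19·36.5/30.144, 19·36.5/10.117) = (23.01, 68.55)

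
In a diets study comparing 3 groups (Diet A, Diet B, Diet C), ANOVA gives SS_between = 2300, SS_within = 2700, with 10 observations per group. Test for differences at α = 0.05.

df_between = 2, df_within = 27. F = MS_between/MS_within = 1150.0/100.0 = 11.5. F_crit ≈ 3.354. Reject H₀. At least one mean differs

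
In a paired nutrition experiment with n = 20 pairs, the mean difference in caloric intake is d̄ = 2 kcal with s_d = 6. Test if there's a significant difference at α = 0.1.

t = d̄/(s_d/√n) = 2/(6/√20) = 1.491. df = 19, critical t = ±1.729. Fail to reject H₀.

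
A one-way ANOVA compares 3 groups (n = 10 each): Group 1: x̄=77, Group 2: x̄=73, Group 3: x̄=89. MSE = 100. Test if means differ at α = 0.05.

Grand mean = 79.67. SS_between = 1386.67, MS_between = 693.33. F = 6.933, F_crit ≈ 3.354. Reject H₀.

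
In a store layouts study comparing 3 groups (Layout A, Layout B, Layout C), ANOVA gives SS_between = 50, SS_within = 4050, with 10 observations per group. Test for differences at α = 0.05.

df_between = 2, df_within = 27. F = MS_between/MS_within = 25.0/150.0 = 0.167. F_crit ≈ 3.354. Fail to reject H₀.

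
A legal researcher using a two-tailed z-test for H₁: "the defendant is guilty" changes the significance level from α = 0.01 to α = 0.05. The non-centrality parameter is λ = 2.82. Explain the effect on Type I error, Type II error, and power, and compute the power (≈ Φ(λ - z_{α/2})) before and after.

Increasing α from 0.01 to 0.05:
• Type I error rate increases (α is the Type I rate by definition).
• Critical value moves from z_{α/2} = 2.576 to 1.96, so power = Φ(λ - z_{α/2}) goes from Φ(2.82 - 2.576) = 0.596 to Φ(2.82 - 1.96) = 0.805.
• Type II error rate β = 1 - power therefore decreases (0.404 → 0.195).
Appropriate when false negatives are costly — here, acquitting a guilty person.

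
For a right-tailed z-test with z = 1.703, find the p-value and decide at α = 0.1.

p = P(Z > 1.703) = 1 - Φ(1.703) ≈ 0.0443. Since p < 0.1, reject H₀ (significant) at α = 0.1.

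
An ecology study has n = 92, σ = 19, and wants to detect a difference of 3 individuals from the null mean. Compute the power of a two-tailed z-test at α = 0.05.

SE = σ/√n = 19/√92 = 1.981. Non-centrality λ = d/SE = 3/1.981 = 1.514. Power ≈ Φ(λ - z_{α/2}) = Φ(1.514 - 1.96) = Φ(-0.446) = 0.328.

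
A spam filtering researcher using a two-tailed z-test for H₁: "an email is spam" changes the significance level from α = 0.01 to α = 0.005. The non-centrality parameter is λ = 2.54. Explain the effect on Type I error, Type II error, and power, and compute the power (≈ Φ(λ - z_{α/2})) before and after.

Decreasing α from 0.01 to 0.005:
• Type I error rate decreases (α is the Type I rate by definition).
• Critical value moves from z_{α/2} = 2.576 to 2.807, so power = Φ(λ - z_{α/2}) goes from Φ(2.54 - 2.576) = 0.486 to Φ(2.54 - 2.807) = 0.395.
• Type II error rate β = 1 - power therefore increases (0.514 → 0.605).
Appropriate when false positives are costly — here, a legitimate email is sent to the spam folder and the user misses it.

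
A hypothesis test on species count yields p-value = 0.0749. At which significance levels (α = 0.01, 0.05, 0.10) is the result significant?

p = 0.0749. Significant at: α = 0.1.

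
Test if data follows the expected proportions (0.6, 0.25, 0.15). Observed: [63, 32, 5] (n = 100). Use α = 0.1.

Expected: [60.0, 25.0, 15.0]. χ² = 8.777. df = 2, critical = 4.605. Reject H₀.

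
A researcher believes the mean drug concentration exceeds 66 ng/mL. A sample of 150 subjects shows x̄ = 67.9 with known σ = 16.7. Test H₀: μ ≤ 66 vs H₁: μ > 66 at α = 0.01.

z = 1.393. Critical value: 2.33. Fail to reject H₀.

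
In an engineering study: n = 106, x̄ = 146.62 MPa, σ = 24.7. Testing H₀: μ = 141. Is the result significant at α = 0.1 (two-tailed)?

z = (146.62 - 141)/(24.7/√106) = 2.343. Since |z| > 1.645, significant at α = 0.1.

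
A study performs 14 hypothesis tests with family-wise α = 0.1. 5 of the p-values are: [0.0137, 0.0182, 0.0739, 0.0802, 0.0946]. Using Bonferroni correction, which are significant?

Bonferroni α = 0.1/14 = 0.00714. None of the given p-values are significant.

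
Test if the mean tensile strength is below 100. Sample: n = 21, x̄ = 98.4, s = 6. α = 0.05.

t = (98.4 - 100)/(6/√21) = -1.222, df = 20. Critical t = -1.725. Fail to reject H₀.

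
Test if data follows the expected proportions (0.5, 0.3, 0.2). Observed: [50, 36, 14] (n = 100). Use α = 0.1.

Expected: [50.0, 30.0, 20.0]. χ² = 3.0. df = 2, critical = 4.605. Fail to reject H₀.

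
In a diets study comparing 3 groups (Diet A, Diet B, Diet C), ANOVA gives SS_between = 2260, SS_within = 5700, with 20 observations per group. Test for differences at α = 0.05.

df_between = 2, df_within = 57. F = MS_between/MS_within = 1130.0/100.0 = 11.3. F_crit ≈ 3.159. Reject H₀. At least one mean differs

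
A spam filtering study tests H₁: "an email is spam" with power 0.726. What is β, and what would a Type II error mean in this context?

β = 1 - power = 1 - 0.726 = 0.274. A Type II error is failing to reject H₀ when H₀ is false (false negative) — here, failing to conclude that an email is spam when in fact it is true. Consequence: a spam email lands in the inbox.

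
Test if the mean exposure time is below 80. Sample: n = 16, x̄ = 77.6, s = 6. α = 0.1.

t = (77.6 - 80)/(6/√16) = -1.6, df = 15. Critical t = -1.341. Reject H₀.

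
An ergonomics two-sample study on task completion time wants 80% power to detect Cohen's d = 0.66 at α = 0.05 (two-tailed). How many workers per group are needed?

z_{α/2} = 1.96, z_β = Φ⁻¹(0.8) = 0.842. For medium effect (d = 0.66): n per group = 2(z_{α/2} + z_β)²/d² = 2(1.96 + 0.842)²/0.66² = 36.05 → 37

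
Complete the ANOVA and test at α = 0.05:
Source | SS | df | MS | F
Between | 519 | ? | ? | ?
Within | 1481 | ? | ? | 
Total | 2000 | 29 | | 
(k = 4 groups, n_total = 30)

df_between = 3, df_within = 26. MS_between = 173.0, MS_within = 56.96. F = 3.037, F_crit ≈ 2.975. Reject H₀.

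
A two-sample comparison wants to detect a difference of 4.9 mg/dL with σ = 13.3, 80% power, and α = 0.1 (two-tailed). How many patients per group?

n per group = 2(z_α/2 + z_β)²σ²/d² = 2×(1.645 + 0.84)²×13.3²/4.9² = 91.0 → n = 91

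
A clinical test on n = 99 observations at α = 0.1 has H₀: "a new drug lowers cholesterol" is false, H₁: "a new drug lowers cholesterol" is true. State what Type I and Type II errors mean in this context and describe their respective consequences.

Type I (false positive): concluding that a new drug lowers cholesterol when it is not — approving an ineffective drug — patients take a useless medication and may skip effective alternatives. Type II (false negative): failing to conclude that a new drug lowers cholesterol when it is — shelving an effective drug — patients miss out on a treatment that would have helped. Which is costlier depends on domain priorities and is a judgement call rather than a statistical fact.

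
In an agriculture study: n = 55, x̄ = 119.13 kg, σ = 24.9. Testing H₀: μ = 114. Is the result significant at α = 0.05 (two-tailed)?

z = (119.13 - 114)/(24.9/√55) = 1.528. Since |z| ≤ 1.96, not significant at α = 0.05.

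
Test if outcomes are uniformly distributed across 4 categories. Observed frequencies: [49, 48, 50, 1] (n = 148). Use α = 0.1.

Expected = 37 each. χ² = Σ(O-E)²/E = 46.757. df = 3, critical value = 6.251. Reject H₀.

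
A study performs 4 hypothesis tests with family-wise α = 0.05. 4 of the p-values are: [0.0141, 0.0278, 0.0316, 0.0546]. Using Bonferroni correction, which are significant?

Bonferroni α = 0.05/4 = 0.0125. None of the given p-values are significant.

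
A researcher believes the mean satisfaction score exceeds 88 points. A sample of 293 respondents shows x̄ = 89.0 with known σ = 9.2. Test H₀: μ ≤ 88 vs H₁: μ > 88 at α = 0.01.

z = 1.861. Critical value: 2.33. Fail to reject H₀.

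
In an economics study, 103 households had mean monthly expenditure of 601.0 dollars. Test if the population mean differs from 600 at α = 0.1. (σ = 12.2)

z = (x̄ - μ₀)/(σ/√n) = (601.0 - 600)/(12.2/√103) = 0.832. Critical value: ±1.645. Since |0.832| ≤ 1.645, Fail to reject H₀.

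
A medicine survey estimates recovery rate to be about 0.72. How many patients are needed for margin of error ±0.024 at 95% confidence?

n = z²p(1-p)/E² = 1.96²×0.72×0.28/0.024² = 1344.6 → n = 1345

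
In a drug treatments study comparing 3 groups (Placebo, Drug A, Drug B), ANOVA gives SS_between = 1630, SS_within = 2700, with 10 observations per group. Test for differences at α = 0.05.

df_between = 2, df_within = 27. F = MS_between/MS_within = 815.0/100.0 = 8.15. F_crit ≈ 3.354. Reject H₀. At least one mean differs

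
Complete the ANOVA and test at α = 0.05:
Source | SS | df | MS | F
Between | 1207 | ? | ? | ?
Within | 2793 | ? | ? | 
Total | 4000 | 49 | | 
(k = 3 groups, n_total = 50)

df_between = 2, df_within = 47. MS_between = 603.5, MS_within = 59.43. F = 10.156, F_crit ≈ 3.195. Reject H₀.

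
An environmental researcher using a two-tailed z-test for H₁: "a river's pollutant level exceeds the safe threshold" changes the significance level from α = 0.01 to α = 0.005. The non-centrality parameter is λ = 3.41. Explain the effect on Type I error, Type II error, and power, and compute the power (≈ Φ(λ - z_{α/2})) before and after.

Decreasing α from 0.01 to 0.005:
• Type I error rate decreases (α is the Type I rate by definition).
• Critical value moves from z_{α/2} = 2.576 to 2.807, so power = Φ(λ - z_{α/2}) goes from Φ(3.41 - 2.576) = 0.798 to Φ(3.41 - 2.807) = 0.727.
• Type II error rate β = 1 - power therefore increases (0.202 → 0.273).
Appropriate when false positives are costly — here, shutting down a compliant factory unnecessarily.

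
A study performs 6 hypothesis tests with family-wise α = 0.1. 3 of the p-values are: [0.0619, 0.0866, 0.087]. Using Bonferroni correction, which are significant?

Bonferroni α = 0.1/6 = 0.01667. None of the given p-values are significant.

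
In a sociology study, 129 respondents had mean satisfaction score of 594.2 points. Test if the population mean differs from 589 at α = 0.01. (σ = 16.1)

z = (x̄ - μ₀)/(σ/√n) = (594.2 - 589)/(16.1/√129) = 3.668. Critical value: ±2.576. Since |3.668| > 2.576, Reject H₀.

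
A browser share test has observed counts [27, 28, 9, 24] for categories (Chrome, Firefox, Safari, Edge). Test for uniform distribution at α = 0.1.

Expected = 22 each. χ² = Σ(O-E)²/E = 10.636. df = 3, critical value = 6.251. Reject H₀.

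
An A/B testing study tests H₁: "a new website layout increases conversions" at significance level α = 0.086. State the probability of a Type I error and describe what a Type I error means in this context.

P(Type I error) = α = 0.086. A Type I error is rejecting H₀ when H₀ is actually true (false positive) — here, concluding that a new website layout increases conversions when in fact this is not the case. Consequence: rolling out a layout that doesn't actually help — wasted engineering effort.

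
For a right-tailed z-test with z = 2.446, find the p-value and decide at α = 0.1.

p = P(Z > 2.446) = 1 - Φ(2.446) ≈ 0.0072. Since p < 0.1, reject H₀ (significant) at α = 0.1.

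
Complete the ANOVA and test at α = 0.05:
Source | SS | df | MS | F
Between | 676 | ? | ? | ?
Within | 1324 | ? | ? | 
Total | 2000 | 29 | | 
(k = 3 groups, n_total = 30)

df_between = 2, df_within = 27. MS_between = 338.0, MS_within = 49.04. F = 6.893, F_crit ≈ 3.354. Reject H₀.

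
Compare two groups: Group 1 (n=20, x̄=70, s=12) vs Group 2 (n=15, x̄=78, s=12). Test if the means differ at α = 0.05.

Pooled sp = 12.0. t = -1.952, df = 33. Critical t = ±2.035. Fail to reject H₀.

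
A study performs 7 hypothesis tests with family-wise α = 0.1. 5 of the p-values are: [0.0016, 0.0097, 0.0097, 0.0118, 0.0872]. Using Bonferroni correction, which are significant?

Bonferroni α = 0.1/7 = 0.01429. Significant p-values: [0.0016, 0.0097, 0.0097, 0.0118]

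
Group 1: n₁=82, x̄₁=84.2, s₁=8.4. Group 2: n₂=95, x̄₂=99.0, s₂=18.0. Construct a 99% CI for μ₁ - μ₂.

Difference = -14.8. SE = √(8.4²/82 + 18.0²/95) = 2.067. CI = (-20.12, -9.48)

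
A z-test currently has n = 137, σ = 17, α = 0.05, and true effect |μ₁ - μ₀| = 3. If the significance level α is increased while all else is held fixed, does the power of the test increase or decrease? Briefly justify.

Power increases: a larger α lowers the critical value, so more of the H₁ sampling distribution falls in the rejection region.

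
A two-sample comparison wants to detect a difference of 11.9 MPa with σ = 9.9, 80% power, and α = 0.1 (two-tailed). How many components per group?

n per group = 2(z_α/2 + z_β)²σ²/d² = 2×(1.645 + 0.84)²×9.9²/11.9² = 8.5 → n = 9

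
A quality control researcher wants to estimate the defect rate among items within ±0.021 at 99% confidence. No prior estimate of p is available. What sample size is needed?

Conservative approach: use p = 0.5 (maximizes p(1-p) = 0.25). n = z²(0.25)/E² = 2.576²×0.25/0.021² = 3761.8 → n = 3762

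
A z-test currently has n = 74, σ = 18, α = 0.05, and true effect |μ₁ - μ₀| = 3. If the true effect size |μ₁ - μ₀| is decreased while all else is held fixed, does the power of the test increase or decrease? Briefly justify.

Power decreases: a smaller true effect decreases the non-centrality λ = |μ₁ - μ₀|/(σ/√n).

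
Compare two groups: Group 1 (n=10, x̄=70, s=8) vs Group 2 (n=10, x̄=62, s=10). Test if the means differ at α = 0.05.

Pooled sp = 9.06. t = 1.975, df = 18. Critical t = ±2.101. Fail to reject H₀.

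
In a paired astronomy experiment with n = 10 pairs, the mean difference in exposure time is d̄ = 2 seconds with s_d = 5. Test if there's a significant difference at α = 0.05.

t = d̄/(s_d/√n) = 2/(5/√10) = 1.265. df = 9, critical t = ±2.262. Fail to reject H₀.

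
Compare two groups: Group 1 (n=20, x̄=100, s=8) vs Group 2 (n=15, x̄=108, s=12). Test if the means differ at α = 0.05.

Pooled sp = 9.9. t = -2.367, df = 33. Critical t = ±2.035. Reject H₀.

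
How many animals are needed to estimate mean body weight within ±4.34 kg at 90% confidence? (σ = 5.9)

n = (z*σ/E)² = (1.645×5.9/4.34)² = 5.001 → n = 6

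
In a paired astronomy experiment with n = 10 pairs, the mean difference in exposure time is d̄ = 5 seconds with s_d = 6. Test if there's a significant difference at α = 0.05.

t = d̄/(s_d/√n) = 5/(6/√10) = 2.635. df = 9, critical t = ±2.262. Reject H₀.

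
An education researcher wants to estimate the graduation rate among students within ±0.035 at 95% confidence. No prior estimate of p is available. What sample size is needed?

Conservative approach: use p = 0.5 (maximizes p(1-p) = 0.25). n = z²(0.25)/E² = 1.96²×0.25/0.035² = 784.0 → n = 784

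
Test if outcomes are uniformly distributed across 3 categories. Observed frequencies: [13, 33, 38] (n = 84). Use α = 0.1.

Expected = 28 each. χ² = Σ(O-E)²/E = 12.5. df = 2, critical value = 4.605. Reject H₀.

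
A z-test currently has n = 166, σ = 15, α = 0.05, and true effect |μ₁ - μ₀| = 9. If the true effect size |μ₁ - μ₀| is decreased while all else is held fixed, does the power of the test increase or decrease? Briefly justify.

Power decreases: a smaller true effect decreases the non-centrality λ = |μ₁ - μ₀|/(σ/√n).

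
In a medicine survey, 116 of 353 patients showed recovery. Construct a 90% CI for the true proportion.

p̂ = 0.329. CI = p̂ ± z*√(p̂(1-p̂)/n) = (0.287, 0.37)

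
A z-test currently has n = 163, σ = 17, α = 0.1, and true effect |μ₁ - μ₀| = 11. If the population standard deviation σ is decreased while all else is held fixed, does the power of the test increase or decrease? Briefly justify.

Power increases: a smaller σ shrinks the standard error σ/√n, moving the sampling distribution under H₁ further from the critical value.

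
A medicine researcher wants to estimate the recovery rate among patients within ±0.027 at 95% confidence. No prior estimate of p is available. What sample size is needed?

Conservative approach: use p = 0.5 (maximizes p(1-p) = 0.25). n = z²(0.25)/E² = 1.96²×0.25/0.027² = 1317.4 → n = 1318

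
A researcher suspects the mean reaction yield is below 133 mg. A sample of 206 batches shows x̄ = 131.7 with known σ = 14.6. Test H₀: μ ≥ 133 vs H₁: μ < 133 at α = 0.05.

z = -1.278. Critical value: -1.645. Fail to reject H₀.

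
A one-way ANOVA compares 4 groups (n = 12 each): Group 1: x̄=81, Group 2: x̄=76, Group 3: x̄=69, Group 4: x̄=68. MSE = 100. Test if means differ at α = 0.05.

Grand mean = 73.5. SS_between = 1356.0, MS_between = 452.0. F = 4.52, F_crit ≈ 2.816. Reject H₀.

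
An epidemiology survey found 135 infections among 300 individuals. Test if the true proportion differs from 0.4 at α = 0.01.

p̂ = 0.45, p₀ = 0.4. z = (p̂ - p₀)/√(p₀(1-p₀)/n) = 1.768. Critical: ±2.576. Fail to reject H₀.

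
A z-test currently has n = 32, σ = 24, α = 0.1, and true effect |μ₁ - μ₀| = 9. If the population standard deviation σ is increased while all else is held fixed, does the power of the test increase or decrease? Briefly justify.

Power decreases: a larger σ inflates the standard error σ/√n, pulling the sampling distribution under H₁ back toward the critical value.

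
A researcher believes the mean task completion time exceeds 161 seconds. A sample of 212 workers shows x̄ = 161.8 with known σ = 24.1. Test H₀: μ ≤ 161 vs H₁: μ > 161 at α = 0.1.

z = 0.483. Critical value: 1.28. Fail to reject H₀.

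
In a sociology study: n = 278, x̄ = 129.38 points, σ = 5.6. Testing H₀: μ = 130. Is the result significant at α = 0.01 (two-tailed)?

z = (129.38 - 130)/(5.6/√278) = -1.846. Since |z| ≤ 2.576, not significant at α = 0.01.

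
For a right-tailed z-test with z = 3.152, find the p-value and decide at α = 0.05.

p = P(Z > 3.152) = 1 - Φ(3.152) ≈ 0.0008. Since p < 0.05, reject H₀ (significant) at α = 0.05.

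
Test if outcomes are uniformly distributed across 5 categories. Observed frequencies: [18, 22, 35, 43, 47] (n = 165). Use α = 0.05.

Expected = 33 each. χ² = Σ(O-E)²/E = 19.576. df = 4, critical value = 9.488. Reject H₀.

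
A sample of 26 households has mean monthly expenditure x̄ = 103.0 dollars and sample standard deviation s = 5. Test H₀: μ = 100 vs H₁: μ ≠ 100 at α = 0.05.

t = (x̄ - μ₀)/(s/√n) = (103.0 - 100)/(5/√26) = 3.059. df = 25, critical t = ±2.06. Reject H₀.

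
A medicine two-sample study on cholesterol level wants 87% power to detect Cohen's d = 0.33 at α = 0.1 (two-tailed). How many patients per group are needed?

z_{α/2} = 1.645, z_β = Φ⁻¹(0.87) = 1.126. For small effect (d = 0.33): n per group = 2(z_{α/2} + z_β)²/d² = 2(1.645 + 1.126)²/0.33² = 141.02 → 142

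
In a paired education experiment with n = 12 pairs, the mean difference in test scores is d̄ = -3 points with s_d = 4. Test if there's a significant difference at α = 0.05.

t = d̄/(s_d/√n) = -3/(4/√12) = -2.598. df = 11, critical t = ±2.201. Reject H₀.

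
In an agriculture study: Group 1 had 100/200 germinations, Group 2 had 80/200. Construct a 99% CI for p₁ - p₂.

p̂₁ = 0.5, p̂₂ = 0.4. Difference = 0.1. CI = (-0.028, 0.228)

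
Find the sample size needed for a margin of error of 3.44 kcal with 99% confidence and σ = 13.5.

n = (z*σ/E)² = (2.576×13.5/3.44)² = 102.2 → n = 103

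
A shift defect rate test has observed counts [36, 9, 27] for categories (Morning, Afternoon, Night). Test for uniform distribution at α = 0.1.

Expected = 24 each. χ² = Σ(O-E)²/E = 15.75. df = 2, critical value = 4.605. Reject H₀.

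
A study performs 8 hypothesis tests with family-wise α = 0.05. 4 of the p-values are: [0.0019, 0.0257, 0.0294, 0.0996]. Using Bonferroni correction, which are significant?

Bonferroni α = 0.05/8 = 0.00625. Significant p-values: [0.0019]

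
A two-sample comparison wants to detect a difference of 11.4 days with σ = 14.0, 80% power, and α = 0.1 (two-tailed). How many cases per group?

n per group = 2(z_α/2 + z_β)²σ²/d² = 2×(1.645 + 0.84)²×14.0²/11.4² = 18.6 → n = 19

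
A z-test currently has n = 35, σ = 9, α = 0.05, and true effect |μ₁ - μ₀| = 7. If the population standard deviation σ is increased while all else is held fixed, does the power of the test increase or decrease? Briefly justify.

Power decreases: a larger σ inflates the standard error σ/√n, pulling the sampling distribution under H₁ back toward the critical value.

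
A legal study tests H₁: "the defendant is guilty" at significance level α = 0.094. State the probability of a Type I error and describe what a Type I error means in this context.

P(Type I error) = α = 0.094. A Type I error is rejecting H₀ when H₀ is actually true (false positive) — here, concluding that the defendant is guilty when in fact this is not the case. Consequence: convicting an innocent person.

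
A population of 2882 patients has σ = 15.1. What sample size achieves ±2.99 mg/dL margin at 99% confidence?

Without FPC: n₀ = (2.576×15.1/2.99)² = 169.24. With FPC: n = n₀N/(n₀+N-1) = 159.9 → n = 160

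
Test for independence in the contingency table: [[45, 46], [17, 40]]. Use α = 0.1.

χ² = 5.546. df = 1, critical = 2.706. Reject H₀. Variables are dependent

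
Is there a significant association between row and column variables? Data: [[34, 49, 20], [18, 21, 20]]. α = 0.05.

χ² = 4.505. df = 2, critical = 5.991. Fail to reject H₀. No evidence of dependence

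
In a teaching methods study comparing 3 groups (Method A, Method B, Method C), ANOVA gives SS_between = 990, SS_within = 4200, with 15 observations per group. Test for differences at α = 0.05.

df_between = 2, df_within = 42. F = MS_between/MS_within = 495.0/100.0 = 4.95. F_crit ≈ 3.22. Reject H₀. At least one mean differs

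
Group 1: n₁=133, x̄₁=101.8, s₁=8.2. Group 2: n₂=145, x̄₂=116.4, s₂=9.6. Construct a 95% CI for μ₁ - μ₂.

Difference = -14.6. SE = √(8.2²/133 + 9.6²/145) = 1.068. CI = (-16.69, -12.51)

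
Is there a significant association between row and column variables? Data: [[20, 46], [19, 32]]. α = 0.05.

χ² = 0.626. df = 1, critical = 3.841. Fail to reject H₀. No evidence of dependence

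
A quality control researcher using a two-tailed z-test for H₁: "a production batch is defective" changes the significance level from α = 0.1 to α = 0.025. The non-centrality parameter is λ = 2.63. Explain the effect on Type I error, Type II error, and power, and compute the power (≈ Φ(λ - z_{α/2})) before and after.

Decreasing α from 0.1 to 0.025:
• Type I error rate decreases (α is the Type I rate by definition).
• Critical value moves from z_{α/2} = 1.645 to 2.241, so power = Φ(λ - z_{α/2}) goes from Φ(2.63 - 1.645) = 0.838 to Φ(2.63 - 2.241) = 0.651.
• Type II error rate β = 1 - power therefore increases (0.162 → 0.349).
Appropriate when false positives are costly — here, scrapping a good batch — wasted material and cost for no reason.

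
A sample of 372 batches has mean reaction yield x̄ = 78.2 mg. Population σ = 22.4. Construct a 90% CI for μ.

CI = x̄ ± z*(σ/√n) = 78.2 ± 1.645(22.4/√372) = 78.2 ± 1.91 = (76.29, 80.11)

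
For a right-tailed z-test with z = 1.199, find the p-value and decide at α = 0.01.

p = P(Z > 1.199) = 1 - Φ(1.199) ≈ 0.1153. Since p ≥ 0.01, fail to reject H₀ (not significant) at α = 0.01.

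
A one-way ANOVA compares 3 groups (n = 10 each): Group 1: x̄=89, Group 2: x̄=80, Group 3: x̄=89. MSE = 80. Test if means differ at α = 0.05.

Grand mean = 86.0. SS_between = 540.0, MS_between = 270.0. F = 3.375, F_crit ≈ 3.354. Reject H₀.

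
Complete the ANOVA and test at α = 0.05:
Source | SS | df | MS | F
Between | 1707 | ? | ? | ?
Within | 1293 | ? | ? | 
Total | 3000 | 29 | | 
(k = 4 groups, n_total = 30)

df_between = 3, df_within = 26. MS_between = 569.0, MS_within = 49.73. F = 11.442, F_crit ≈ 2.975. Reject H₀.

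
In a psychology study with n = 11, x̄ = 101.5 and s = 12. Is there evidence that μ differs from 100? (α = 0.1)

t = (x̄ - μ₀)/(s/√n) = (101.5 - 100)/(12/√11) = 0.415. df = 10, critical t = ±1.812. Fail to reject H₀.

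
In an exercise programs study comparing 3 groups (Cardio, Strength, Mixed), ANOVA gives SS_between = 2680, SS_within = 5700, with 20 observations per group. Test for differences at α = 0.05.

df_between = 2, df_within = 57. F = MS_between/MS_within = 1340.0/100.0 = 13.4. F_crit ≈ 3.159. Reject H₀. At least one mean differs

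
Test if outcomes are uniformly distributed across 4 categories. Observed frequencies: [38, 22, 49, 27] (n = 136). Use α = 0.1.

Expected = 34 each. χ² = Σ(O-E)²/E = 12.765. df = 3, critical value = 6.251. Reject H₀.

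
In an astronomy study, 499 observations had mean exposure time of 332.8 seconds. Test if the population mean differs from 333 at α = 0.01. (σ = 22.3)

z = (x̄ - μ₀)/(σ/√n) = (332.8 - 333)/(22.3/√499) = -0.2. Critical value: ±2.576. Since |-0.2| ≤ 2.576, Fail to reject H₀.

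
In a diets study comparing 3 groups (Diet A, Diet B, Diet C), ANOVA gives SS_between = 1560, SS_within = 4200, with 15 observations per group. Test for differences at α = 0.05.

df_between = 2, df_within = 42. F = MS_between/MS_within = 780.0/100.0 = 7.8. F_crit ≈ 3.22. Reject H₀. At least one mean differs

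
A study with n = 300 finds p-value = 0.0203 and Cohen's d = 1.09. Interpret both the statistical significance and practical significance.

Statistically significant (p = 0.0203 < 0.05). Cohen's d = 1.09 indicates a large effect size. Both statistical and practical significance should be considered.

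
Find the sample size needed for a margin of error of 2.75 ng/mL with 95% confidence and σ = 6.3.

n = (z*σ/E)² = (1.96×6.3/2.75)² = 20.2 → n = 21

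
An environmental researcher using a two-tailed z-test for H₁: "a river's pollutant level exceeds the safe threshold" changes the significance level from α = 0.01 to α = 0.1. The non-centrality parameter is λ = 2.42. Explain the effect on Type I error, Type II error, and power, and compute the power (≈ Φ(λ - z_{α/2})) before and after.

Increasing α from 0.01 to 0.1:
• Type I error rate increases (α is the Type I rate by definition).
• Critical value moves from z_{α/2} = 2.576 to 1.645, so power = Φ(λ - z_{α/2}) goes from Φ(2.42 - 2.576) = 0.438 to Φ(2.42 - 1.645) = 0.781.
• Type II error rate β = 1 - power therefore decreases (0.562 → 0.219).
Appropriate when false negatives are costly — here, allowing unsafe pollution to continue.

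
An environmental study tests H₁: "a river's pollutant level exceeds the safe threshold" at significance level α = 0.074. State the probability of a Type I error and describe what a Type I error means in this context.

P(Type I error) = α = 0.074. A Type I error is rejecting H₀ when H₀ is actually true (false positive) — here, concluding that a river's pollutant level exceeds the safe threshold when in fact this is not the case. Consequence: shutting down a compliant factory unnecessarily.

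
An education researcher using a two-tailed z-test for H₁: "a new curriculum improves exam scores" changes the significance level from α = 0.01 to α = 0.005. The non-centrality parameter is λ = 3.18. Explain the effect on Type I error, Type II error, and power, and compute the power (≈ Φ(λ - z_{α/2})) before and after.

Decreasing α from 0.01 to 0.005:
• Type I error rate decreases (α is the Type I rate by definition).
• Critical value moves from z_{α/2} = 2.576 to 2.807, so power = Φ(λ - z_{α/2}) goes from Φ(3.18 - 2.576) = 0.727 to Φ(3.18 - 2.807) = 0.645.
• Type II error rate β = 1 - power therefore increases (0.273 → 0.355).
Appropriate when false positives are costly — here, adopting a curriculum that gives no real benefit — disruption for nothing.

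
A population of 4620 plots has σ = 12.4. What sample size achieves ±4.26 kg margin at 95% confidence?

Without FPC: n₀ = (1.96×12.4/4.26)² = 32.549. With FPC: n = n₀N/(n₀+N-1) = 32.3 → n = 33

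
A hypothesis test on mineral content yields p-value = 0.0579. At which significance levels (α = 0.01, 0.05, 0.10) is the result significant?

p = 0.0579. Significant at: α = 0.1.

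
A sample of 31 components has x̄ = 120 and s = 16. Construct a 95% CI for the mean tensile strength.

CI = x̄ ± t*(s/√n) = 120 ± 2.042(16/√31) = (114.13, 125.87)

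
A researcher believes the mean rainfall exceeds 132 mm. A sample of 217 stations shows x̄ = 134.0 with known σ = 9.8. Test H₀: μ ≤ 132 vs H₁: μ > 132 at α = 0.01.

z = 3.006. Critical value: 2.33. Reject H₀.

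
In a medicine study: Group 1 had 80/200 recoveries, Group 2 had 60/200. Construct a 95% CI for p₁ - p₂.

p̂₁ = 0.4, p̂₂ = 0.3. Difference = 0.1. CI = (0.007, 0.193)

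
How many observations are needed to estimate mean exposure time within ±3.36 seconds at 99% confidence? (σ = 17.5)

n = (z*σ/E)² = (2.576×17.5/3.36)² = 180.01 → n = 181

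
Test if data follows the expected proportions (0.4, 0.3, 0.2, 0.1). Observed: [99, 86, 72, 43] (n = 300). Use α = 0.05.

Expected: [120.0, 90.0, 60.0, 30.0]. χ² = 11.886. df = 3, critical = 7.815. Reject H₀.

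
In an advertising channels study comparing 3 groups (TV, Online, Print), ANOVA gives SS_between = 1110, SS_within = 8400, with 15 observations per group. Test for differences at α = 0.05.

df_between = 2, df_within = 42. F = MS_between/MS_within = 555.0/200.0 = 2.775. F_crit ≈ 3.22. Fail to reject H₀.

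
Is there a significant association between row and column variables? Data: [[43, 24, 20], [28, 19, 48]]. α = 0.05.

χ² = 14.957. df = 2, critical = 5.991. Reject H₀. Variables are dependent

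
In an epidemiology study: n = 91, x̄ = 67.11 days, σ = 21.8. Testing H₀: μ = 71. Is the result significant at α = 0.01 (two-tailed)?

z = (67.11 - 71)/(21.8/√91) = -1.702. Since |z| ≤ 2.576, not significant at α = 0.01.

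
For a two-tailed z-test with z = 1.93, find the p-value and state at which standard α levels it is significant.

p = 2·P(Z > |1.93|) = 2·(1 - Φ(1.93)) ≈ 0.0536. Significant at α = 0.1.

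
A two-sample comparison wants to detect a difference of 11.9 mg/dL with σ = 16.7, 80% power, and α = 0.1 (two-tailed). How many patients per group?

n per group = 2(z_α/2 + z_β)²σ²/d² = 2×(1.645 + 0.84)²×16.7²/11.9² = 24.3 → n = 25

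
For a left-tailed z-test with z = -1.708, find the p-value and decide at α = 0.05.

p = P(Z < -1.708) = Φ(-1.708) ≈ 0.0438. Since p < 0.05, reject H₀ (significant) at α = 0.05.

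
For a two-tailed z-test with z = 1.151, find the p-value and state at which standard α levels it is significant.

p = 2·P(Z > |1.151|) = 2·(1 - Φ(1.151)) ≈ 0.2497. Not significant at any standard level.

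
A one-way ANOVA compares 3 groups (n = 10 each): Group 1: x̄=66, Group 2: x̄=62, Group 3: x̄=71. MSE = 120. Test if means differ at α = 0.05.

Grand mean = 66.33. SS_between = 406.67, MS_between = 203.33. F = 1.694, F_crit ≈ 3.354. Fail to reject H₀.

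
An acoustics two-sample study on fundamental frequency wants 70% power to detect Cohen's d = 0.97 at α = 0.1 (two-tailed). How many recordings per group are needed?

z_{α/2} = 1.645, z_β = Φ⁻¹(0.7) = 0.524. For large effect (d = 0.97): n per group = 2(z_{α/2} + z_β)²/d² = 2(1.645 + 0.524)²/0.97² = 10.0001 → 11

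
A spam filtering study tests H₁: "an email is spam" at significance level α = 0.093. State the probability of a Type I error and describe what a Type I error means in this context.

P(Type I error) = α = 0.093. A Type I error is rejecting H₀ when H₀ is actually true (false positive) — here, concluding that an email is spam when in fact this is not the case. Consequence: a legitimate email is sent to the spam folder and the user misses it.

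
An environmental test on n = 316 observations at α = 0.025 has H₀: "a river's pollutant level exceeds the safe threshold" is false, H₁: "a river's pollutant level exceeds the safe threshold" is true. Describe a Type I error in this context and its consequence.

Type I error: rejecting H₀ when it is true — concluding that a river's pollutant level exceeds the safe threshold when in fact it is not. Consequence: shutting down a compliant factory unnecessarily.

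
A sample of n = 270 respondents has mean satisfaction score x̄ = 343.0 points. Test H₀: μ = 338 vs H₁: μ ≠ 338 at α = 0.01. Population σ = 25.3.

z = (x̄ - μ₀)/(σ/√n) = (343.0 - 338)/(25.3/√270) = 3.247. Critical value: ±2.576. Since |3.247| > 2.576, Reject H₀.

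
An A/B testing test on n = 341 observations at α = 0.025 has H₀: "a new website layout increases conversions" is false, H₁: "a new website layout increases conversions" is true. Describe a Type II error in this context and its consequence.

Type II error: failing to reject H₀ when it is false — concluding that a new website layout increases conversions is not supported when in fact it is. Consequence: discarding a layout that would have improved conversions — lost revenue.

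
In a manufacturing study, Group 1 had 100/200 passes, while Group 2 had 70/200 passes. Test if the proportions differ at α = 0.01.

p̂₁ = 0.5, p̂₂ = 0.35, pooled p̂ = 0.425. z = 3.034. Critical: ±2.576. Reject H₀.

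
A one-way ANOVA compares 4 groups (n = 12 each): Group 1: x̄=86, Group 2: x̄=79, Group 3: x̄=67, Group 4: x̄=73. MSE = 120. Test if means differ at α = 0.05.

Grand mean = 76.25. SS_between = 2385.0, MS_between = 795.0. F = 6.625, F_crit ≈ 2.816. Reject H₀.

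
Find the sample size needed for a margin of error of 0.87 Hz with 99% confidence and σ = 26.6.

n = (z*σ/E)² = (2.576×26.6/0.87)² = 6203.2 → n = 6204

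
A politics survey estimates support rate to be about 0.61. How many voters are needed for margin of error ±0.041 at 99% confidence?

n = z²p(1-p)/E² = 2.576²×0.61×0.39/0.041² = 939.1 → n = 940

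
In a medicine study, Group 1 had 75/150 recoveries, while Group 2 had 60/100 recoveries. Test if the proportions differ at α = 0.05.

p̂₁ = 0.5, p̂₂ = 0.6, pooled p̂ = 0.54. z = -1.554. Critical: ±1.96. Fail to reject H₀.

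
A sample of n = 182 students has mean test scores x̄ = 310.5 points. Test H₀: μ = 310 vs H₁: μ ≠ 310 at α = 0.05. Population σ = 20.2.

z = (x̄ - μ₀)/(σ/√n) = (310.5 - 310)/(20.2/√182) = 0.334. Critical value: ±1.96. Since |0.334| ≤ 1.96, Fail to reject H₀.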